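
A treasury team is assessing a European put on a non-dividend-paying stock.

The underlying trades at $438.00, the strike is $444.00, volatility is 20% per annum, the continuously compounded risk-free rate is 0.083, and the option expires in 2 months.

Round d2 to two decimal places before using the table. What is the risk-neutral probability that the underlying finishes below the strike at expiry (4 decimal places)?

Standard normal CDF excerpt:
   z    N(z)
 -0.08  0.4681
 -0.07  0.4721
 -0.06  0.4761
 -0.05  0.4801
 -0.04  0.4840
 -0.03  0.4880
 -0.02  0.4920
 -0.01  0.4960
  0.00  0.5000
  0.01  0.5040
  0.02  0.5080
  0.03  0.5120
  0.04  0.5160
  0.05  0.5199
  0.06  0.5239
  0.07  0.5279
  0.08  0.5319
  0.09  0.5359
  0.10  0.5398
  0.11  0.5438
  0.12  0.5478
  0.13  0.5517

0.5160

T = 0.1667;  σ√T = 0.0816
d₁ = [ln(438/444) + (0.083 + 0.2²/2)·0.1667] / 0.0816 = [-0.0136 + 0.0172] / 0.0816 = 0.0436 ≈ 0.04
d₂ = d₁ − σ√T = 0.0436 − 0.0816 = -0.0380 ≈ -0.04
Pr(exercise) under Q = N(−d₂) = N(0.04) = 0.5160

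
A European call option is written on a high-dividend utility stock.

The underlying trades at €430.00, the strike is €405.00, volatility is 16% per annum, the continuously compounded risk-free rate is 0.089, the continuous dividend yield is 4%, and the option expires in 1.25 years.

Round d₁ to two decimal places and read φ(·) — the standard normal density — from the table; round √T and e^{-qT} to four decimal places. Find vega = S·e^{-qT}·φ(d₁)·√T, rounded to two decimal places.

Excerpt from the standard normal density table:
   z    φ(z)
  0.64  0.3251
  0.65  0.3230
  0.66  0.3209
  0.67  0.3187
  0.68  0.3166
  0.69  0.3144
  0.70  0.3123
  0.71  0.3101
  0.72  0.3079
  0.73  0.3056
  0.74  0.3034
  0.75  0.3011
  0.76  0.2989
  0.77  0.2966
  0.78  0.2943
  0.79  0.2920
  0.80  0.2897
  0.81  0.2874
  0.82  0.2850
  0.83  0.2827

T = 1.25;  σ√T = 0.1789
d₁ = [ln(430/405) + (0.089 − 0.04 + 0.16²/2)·1.25] / 0.1789 = [0.0599 + 0.0772] / 0.1789 = 0.7667 → 0.77
√T = √1.25 = 1.1180
φ(d₁) = φ(0.77) = 0.2966
e^(−qT) = e^(−0.04·1.25) = 0.9512
vega = S·e^(−qT)·φ(d₁)·√T = 430·0.9512·0.2966·1.1180 = 135.6292

135.63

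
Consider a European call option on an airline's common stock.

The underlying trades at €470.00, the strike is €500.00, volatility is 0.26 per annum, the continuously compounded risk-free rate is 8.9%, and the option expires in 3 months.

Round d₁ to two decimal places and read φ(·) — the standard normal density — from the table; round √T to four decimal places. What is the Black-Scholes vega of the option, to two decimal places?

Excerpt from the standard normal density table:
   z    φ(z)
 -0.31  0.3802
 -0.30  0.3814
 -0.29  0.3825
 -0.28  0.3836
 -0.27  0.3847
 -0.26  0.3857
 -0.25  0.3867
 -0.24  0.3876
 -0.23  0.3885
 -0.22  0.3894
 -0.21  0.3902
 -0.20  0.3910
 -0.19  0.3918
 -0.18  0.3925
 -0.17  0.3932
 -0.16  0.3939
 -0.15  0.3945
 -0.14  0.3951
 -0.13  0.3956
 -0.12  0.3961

σ√T = 0.26·√0.25 = 0.1300
d₁ = [ln(470/500) + (0.089 + 0.26²/2)·0.25] / 0.1300 = [-0.0619 + 0.0307] / 0.1300 = -0.2398 which rounds to -0.24
√T = √0.25 = 0.5000
φ(d₁) = φ(-0.24) = 0.3876
vega = S·φ(d₁)·√T = 470·0.3876·0.5000 = 91.0860

91.09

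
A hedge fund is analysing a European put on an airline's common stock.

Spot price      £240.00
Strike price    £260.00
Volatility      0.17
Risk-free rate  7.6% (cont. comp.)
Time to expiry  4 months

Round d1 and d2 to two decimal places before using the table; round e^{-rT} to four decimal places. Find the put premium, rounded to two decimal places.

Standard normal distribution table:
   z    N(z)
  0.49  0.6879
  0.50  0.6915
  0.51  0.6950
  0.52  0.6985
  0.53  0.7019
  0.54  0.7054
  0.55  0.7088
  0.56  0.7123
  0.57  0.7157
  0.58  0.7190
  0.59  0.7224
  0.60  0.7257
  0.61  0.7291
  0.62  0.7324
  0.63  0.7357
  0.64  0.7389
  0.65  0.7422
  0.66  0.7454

£18.03

T = 0.3333;  σ√T = 0.0981
ln(S/K) + (r + σ²/2)T = ln(240/260) + (0.076 + 0.17²/2)·0.3333 = -0.0800 + 0.0301 = -0.0499
d₁ = -0.0499 / 0.0981 = -0.5083 ⇒ -0.51
d₂ = d₁ − σ√T = -0.5083 − 0.0981 = -0.6065 ⇒ -0.61
exp(−rT) = exp(−0.076·0.3333) = 0.9750
N(−d₂) = N(0.61) = 0.7291;  N(−d₁) = N(0.51) = 0.6950
P = 260·0.9750·0.7291 − 240·0.6950 = 184.8268 − 166.8000 = 18.0268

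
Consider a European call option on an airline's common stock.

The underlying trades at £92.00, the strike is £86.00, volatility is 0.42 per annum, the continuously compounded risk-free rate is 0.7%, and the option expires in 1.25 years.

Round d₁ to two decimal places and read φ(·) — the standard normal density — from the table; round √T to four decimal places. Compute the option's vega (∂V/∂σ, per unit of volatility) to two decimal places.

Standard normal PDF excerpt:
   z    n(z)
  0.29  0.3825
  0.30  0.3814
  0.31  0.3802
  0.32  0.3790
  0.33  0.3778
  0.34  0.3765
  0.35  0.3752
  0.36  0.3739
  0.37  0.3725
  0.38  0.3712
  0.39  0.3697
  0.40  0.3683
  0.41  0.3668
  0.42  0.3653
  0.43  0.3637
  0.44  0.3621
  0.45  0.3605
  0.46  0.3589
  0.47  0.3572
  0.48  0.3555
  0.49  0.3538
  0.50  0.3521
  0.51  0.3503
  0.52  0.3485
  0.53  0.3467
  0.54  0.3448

T = 1.25;  σ√T = 0.4696
d₁ = [ln(92/86) + (0.007 + 0.42²/2)·1.25] / 0.4696 = [0.0674 + 0.1190] / 0.4696 = 0.3970 which rounds to 0.40
√T = √1.25 = 1.1180
φ(d₁) = φ(0.40) = 0.3683
vega = S·φ(d₁)·√T = 92·0.3683·1.1180 = 37.8819

37.88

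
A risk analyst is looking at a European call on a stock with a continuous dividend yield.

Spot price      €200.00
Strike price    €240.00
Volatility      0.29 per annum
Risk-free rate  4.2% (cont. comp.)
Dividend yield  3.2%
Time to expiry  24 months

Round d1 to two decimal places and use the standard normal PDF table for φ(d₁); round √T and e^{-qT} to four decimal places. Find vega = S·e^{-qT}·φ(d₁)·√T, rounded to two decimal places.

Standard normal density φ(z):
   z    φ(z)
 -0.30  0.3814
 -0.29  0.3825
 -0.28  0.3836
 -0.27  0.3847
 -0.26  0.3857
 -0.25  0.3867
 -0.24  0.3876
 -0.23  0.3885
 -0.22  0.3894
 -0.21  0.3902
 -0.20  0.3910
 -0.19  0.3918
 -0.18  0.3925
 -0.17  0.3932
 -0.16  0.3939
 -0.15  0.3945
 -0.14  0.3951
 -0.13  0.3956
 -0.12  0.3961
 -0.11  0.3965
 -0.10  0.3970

103.95

σ√T = 0.29 × 1.4142 = 0.4101
d₁ = [ln(200/240) + (0.042 − 0.032 + 0.29²/2)·2] / 0.4101 = [-0.1823 + 0.1041] / 0.4101 = -0.1907 ⇒ -0.19
√T = √2 = 1.4142
φ(d₁) = φ(-0.19) = 0.3918
exp(−qT) = exp(−0.032·2) = 0.9380
vega = S·exp(−qT)·φ(d₁)·√T = 200·0.9380·0.3918·1.4142 = 103.9461
(Vega is the same for a European call and put with the same parameters.)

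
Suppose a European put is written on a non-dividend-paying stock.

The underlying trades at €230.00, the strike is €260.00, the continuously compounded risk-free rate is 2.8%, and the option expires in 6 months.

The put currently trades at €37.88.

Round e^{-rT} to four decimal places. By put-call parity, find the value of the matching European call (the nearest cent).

e^(−rT) = e^(−0.028·0.5) = 0.9861
Put-call parity: C − P = S − K·e^(−rT) = 230 − 260·0.9861 = 230 − 256.3860 = -26.3860
C = P + (C − P) = 37.88 + (-26.3860) = 11.4940

€11.49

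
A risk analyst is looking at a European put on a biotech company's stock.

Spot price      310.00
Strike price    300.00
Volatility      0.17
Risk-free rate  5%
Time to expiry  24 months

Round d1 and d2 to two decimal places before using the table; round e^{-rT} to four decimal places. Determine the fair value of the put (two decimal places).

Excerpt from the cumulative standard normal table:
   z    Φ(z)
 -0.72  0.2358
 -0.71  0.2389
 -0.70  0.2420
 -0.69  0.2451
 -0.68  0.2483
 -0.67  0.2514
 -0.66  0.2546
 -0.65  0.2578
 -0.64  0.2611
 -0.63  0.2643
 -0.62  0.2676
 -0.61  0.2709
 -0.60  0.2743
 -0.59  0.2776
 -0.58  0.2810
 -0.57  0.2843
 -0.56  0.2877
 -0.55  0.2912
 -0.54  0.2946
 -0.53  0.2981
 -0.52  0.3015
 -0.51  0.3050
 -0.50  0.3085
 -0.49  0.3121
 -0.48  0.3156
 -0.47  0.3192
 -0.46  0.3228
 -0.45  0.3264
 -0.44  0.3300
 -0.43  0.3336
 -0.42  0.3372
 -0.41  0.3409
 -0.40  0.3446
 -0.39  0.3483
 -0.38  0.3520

12.62

T = 2;  σ√T = 0.2404
d₁ = [ln(310/300) + (0.05 + 0.17²/2)·2] / 0.2404 = [0.0328 + 0.1289] / 0.2404 = 0.6725 which rounds to 0.67
d₂ = d₁ − σ√T = 0.6725 − 0.2404 = 0.4321 which rounds to 0.43
exp(−rT) = exp(−0.05·2) = 0.9048
N(−d₂) = N(-0.43) = 0.3336;  N(−d₁) = N(-0.67) = 0.2514
P = 300·0.9048·0.3336 − 310·0.2514 = 90.5524 − 77.9340 = 12.6184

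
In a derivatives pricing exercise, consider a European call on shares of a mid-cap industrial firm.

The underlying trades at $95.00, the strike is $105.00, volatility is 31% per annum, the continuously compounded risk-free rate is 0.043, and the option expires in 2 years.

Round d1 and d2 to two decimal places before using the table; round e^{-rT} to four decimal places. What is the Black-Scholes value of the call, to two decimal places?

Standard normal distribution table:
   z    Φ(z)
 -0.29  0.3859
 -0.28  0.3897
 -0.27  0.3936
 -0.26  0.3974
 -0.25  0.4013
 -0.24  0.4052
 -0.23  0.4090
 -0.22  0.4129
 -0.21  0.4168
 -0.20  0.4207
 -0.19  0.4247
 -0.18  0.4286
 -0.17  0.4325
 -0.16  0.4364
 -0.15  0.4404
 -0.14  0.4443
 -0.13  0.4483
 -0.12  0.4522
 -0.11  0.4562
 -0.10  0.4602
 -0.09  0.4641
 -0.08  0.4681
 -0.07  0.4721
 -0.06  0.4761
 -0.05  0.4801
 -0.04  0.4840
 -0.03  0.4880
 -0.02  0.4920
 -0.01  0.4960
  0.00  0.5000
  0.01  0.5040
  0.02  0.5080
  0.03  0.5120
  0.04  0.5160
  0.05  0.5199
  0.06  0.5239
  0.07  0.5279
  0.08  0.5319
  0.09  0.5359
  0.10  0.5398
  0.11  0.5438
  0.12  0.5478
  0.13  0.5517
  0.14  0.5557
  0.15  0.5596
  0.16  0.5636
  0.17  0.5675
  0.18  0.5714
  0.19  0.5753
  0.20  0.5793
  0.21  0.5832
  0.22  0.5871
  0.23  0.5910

σ√T = 0.31·√2 = 0.4384
d₁ = [ln(95/105) + (0.043 + ½·0.31²)·2] / (σ√T) = (-0.1001 + 0.1821) / 0.4384 = 0.1871 ≈ 0.19
d₂ = 0.1871 − 0.4384 = -0.2513 ≈ -0.25
e^(−rT) = e^(−0.043·2) = 0.9176
N(d₁) = N(0.19) = 0.5753;  N(d₂) = N(-0.25) = 0.4013
C = 95·0.5753 − 105·0.9176·0.4013 = 54.6535 − 38.6645 = 15.9890

$15.99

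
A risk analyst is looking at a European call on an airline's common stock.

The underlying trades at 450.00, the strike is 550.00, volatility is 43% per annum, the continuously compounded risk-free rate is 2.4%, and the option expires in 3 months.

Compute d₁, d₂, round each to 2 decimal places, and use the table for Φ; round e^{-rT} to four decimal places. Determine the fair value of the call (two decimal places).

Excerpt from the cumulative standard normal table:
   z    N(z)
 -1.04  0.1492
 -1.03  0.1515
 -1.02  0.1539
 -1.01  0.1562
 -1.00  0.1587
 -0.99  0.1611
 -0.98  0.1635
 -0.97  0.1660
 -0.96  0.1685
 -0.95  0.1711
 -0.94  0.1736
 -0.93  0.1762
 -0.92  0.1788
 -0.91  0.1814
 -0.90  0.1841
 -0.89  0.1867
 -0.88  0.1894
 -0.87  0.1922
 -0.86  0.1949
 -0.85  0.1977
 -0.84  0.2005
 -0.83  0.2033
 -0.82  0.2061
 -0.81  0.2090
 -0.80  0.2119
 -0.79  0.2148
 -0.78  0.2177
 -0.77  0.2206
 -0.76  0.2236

9.96

T = 0.25;  σ√T = 0.2150
d₁ = [ln(450/550) + (0.024 + ½·0.43²)·0.25] / (σ√T) = (-0.2007 + 0.0291) / 0.2150 = -0.7979 which rounds to -0.80
d₂ = -0.7979 − 0.2150 = -1.0129 which rounds to -1.01
e^(−rT) = e^(−0.024·0.25) = 0.9940
N(d₁) = N(-0.80) = 0.2119;  N(d₂) = N(-1.01) = 0.1562
C = 450·0.2119 − 550·0.9940·0.1562 = 95.3550 − 85.3945 = 9.9605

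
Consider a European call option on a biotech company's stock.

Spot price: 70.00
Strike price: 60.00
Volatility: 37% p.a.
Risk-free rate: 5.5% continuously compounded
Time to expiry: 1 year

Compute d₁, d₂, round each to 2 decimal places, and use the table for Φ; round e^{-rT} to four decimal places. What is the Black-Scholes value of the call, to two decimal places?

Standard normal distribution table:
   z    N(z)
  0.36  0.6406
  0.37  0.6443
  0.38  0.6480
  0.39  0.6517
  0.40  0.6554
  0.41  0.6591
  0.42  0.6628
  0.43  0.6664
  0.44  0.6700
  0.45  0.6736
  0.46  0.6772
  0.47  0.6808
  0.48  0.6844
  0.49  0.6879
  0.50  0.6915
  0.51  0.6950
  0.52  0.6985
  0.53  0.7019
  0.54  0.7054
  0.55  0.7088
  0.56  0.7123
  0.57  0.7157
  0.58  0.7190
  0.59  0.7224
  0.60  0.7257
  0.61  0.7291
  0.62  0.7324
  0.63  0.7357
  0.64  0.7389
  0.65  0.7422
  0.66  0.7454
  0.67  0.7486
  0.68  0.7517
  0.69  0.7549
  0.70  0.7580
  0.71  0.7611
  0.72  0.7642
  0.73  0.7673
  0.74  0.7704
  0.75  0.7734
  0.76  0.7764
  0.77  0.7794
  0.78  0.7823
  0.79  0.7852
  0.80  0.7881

17.34

σ√T = 0.37·√1 = 0.3700
d₁ = [ln(70/60) + (0.055 + ½·0.37²)·1] / (σ√T) = (0.1542 + 0.1235) / 0.3700 = 0.7503 ⇒ 0.75
d₂ = 0.7503 − 0.3700 = 0.3803 ⇒ 0.38
e^(−rT) = e^(−0.055·1) = 0.9465
N(d₁) = N(0.75) = 0.7734;  N(d₂) = N(0.38) = 0.6480
C = 70·0.7734 − 60·0.9465·0.6480 = 54.1380 − 36.7999 = 17.3381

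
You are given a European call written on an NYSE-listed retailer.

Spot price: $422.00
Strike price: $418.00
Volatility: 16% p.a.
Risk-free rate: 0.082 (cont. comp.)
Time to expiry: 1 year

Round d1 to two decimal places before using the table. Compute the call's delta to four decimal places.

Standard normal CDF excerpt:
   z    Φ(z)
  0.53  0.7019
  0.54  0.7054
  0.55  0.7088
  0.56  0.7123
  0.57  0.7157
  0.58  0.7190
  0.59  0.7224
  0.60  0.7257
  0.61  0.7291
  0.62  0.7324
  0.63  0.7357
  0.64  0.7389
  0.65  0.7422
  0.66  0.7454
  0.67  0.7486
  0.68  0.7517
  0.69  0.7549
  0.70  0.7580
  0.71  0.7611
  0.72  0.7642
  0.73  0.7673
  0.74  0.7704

σ√T = 0.16·√1 = 0.1600
d₁ = [ln(422/418) + (0.082 + 0.16²/2)·1] / 0.1600 = [0.0095 + 0.0948] / 0.1600 = 0.6520 ≈ 0.65
N(d₁) = N(0.65) = 0.7422
Δ_call = N(d₁) = 0.7422

0.7422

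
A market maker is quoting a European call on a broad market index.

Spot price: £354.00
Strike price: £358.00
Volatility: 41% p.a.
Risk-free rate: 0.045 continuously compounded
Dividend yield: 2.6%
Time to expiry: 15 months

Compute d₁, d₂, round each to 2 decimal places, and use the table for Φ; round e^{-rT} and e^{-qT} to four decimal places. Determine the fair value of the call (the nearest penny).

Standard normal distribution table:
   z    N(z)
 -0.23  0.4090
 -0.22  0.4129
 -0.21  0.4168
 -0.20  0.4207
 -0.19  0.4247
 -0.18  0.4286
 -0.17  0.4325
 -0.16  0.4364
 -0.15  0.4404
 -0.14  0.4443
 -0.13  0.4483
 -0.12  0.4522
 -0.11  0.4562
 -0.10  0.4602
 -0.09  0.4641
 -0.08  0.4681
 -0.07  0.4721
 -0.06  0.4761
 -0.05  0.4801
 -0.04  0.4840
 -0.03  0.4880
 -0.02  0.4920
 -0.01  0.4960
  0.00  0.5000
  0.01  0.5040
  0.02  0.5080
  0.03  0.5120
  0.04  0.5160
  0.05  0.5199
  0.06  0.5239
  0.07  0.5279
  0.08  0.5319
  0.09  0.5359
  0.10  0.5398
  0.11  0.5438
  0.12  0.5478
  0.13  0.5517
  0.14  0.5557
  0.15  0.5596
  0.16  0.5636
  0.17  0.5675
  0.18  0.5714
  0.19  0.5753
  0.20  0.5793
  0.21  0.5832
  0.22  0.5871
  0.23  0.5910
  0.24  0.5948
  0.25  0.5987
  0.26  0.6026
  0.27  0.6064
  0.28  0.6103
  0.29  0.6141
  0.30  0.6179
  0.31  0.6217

T = 1.25;  σ√T = 0.4584
d₁ = [ln(354/358) + (0.045 − 0.026 + ½·0.41²)·1.25] / (σ√T) = (-0.0112 + 0.1288) / 0.4584 = 0.2565 ⇒ 0.26
d₂ = 0.2565 − 0.4584 = -0.2019 ⇒ -0.20
e^(−qT) = e^(−0.026·1.25) = 0.9680;  e^(−rT) = e^(−0.045·1.25) = 0.9453
C = 354·0.9680·N(0.26) − 358·0.9453·N(-0.20) = 354·0.9680·0.6026 − 358·0.9453·0.4207 = 206.4941 − 142.3722 = 64.1219

£64.12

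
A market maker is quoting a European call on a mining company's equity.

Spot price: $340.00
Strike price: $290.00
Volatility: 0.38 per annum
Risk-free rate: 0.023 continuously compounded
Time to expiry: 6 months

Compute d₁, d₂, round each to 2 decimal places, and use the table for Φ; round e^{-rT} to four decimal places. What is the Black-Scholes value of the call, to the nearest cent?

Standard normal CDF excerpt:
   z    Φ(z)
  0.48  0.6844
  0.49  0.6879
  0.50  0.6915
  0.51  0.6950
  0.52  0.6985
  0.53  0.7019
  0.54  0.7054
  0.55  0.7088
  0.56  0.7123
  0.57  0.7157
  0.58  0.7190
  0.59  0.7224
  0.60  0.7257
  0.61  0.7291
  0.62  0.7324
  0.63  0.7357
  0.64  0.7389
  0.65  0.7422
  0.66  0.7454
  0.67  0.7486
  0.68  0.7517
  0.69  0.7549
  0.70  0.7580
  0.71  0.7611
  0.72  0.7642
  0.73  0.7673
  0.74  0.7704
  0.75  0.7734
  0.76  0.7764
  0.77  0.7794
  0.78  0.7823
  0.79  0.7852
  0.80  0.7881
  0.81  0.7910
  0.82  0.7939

T = 0.5;  σ√T = 0.2687
ln(S/K) + (r + σ²/2)T = ln(340/290) + (0.023 + 0.38²/2)·0.5 = 0.1591 + 0.0476 = 0.2067
d₁ = 0.2067 / 0.2687 = 0.7691 → 0.77
d₂ = d₁ − σ√T = 0.7691 − 0.2687 = 0.5004 → 0.50
exp(−rT) = exp(−0.023·0.5) = 0.9886
N(d₁) = N(0.77) = 0.7794;  N(d₂) = N(0.50) = 0.6915
C = 340·0.7794 − 290·0.9886·0.6915 = 264.9960 − 198.2489 = 66.7471

$66.75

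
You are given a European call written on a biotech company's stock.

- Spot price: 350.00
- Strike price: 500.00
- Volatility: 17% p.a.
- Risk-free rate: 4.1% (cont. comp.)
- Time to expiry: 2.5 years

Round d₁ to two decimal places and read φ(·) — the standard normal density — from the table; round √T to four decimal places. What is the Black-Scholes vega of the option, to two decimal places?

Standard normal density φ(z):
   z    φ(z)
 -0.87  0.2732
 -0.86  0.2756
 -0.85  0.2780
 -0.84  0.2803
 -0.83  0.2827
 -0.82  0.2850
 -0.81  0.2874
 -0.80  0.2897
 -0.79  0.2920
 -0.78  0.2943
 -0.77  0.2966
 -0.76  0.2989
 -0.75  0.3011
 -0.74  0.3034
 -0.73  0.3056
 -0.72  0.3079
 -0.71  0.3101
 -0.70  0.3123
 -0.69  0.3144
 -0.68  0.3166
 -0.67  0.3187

159.04

T = 2.5;  σ√T = 0.2688
ln(S/K) + (r + σ²/2)T = ln(350/500) + (0.041 + 0.17²/2)·2.5 = -0.3567 + 0.1386 = -0.2180
d₁ = -0.2180 / 0.2688 = -0.8112 → -0.81
√T = √2.5 = 1.5811
φ(d₁) = φ(-0.81) = 0.2874
vega = S·φ(d₁)·√T = 350·0.2874·1.5811 = 159.0428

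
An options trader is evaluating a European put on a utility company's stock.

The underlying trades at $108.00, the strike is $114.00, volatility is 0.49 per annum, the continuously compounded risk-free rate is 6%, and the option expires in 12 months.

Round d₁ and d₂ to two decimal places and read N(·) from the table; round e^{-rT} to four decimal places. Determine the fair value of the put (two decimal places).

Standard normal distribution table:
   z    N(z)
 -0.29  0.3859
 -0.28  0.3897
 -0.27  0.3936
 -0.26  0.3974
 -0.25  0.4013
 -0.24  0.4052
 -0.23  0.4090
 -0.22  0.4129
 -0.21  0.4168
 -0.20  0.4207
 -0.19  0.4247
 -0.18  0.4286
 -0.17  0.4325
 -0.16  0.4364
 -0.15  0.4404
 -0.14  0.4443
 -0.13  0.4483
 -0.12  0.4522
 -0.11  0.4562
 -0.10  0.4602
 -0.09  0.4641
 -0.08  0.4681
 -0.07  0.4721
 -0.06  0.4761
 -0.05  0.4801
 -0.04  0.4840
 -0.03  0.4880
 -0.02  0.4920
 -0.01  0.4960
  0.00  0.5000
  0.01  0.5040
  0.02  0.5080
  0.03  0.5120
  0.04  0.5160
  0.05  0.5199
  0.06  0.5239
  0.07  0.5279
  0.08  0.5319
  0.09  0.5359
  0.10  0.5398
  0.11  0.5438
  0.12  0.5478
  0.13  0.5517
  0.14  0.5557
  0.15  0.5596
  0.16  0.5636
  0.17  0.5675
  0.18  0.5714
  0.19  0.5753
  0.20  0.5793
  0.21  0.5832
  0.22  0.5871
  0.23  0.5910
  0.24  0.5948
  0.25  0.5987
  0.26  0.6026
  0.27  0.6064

$20.53

σ√T = 0.49·√1 = 0.4900
ln(S/K) + (r + σ²/2)T = ln(108/114) + (0.06 + 0.49²/2)·1 = -0.0541 + 0.1800 = 0.1260
d₁ = 0.1260 / 0.4900 = 0.2571 ⇒ 0.26
d₂ = d₁ − σ√T = 0.2571 − 0.4900 = -0.2329 ⇒ -0.23
exp(−rT) = exp(−0.06·1) = 0.9418
N(−d₂) = N(0.23) = 0.5910;  N(−d₁) = N(-0.26) = 0.3974
P = 114·0.9418·0.5910 − 108·0.3974 = 63.4528 − 42.9192 = 20.5336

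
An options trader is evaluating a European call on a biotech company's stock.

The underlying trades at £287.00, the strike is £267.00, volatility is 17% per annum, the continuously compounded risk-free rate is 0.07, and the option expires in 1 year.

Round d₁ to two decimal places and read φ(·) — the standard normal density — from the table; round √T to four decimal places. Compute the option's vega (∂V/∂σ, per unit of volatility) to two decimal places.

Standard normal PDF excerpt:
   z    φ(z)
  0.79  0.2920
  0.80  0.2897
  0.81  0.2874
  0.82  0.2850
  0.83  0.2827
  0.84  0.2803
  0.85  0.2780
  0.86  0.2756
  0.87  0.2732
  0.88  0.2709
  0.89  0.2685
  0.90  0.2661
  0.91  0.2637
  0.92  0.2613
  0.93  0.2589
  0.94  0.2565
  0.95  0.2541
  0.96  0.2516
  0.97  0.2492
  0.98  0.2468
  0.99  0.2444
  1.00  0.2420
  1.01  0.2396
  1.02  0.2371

σ√T = 0.17 × 1.0000 = 0.1700
d₁ = [ln(287/267) + (0.07 + 0.17²/2)·1] / 0.1700 = [0.0722 + 0.0845] / 0.1700 = 0.9217 which rounds to 0.92
√T = √1 = 1.0000
φ(d₁) = φ(0.92) = 0.2613
vega = S·φ(d₁)·√T = 287·0.2613·1.0000 = 74.9931

74.99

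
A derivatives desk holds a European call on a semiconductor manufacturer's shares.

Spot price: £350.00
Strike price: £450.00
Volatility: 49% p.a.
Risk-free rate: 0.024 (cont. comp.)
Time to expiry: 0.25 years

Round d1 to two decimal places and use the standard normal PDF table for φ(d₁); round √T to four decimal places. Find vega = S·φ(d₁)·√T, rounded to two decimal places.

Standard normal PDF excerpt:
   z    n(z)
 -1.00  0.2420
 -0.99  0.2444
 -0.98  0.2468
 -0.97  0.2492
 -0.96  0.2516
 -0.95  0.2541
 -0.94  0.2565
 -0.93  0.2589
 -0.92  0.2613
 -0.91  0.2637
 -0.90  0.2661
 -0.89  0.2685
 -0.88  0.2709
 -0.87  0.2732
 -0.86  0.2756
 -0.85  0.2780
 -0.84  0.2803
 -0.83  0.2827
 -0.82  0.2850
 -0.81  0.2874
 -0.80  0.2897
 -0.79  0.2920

47.41

σ√T = 0.49 × 0.5000 = 0.2450
d₁ = [ln(350/450) + (0.024 + 0.49²/2)·0.25] / 0.2450 = [-0.2513 + 0.0360] / 0.2450 = -0.8788 → -0.88
√T = √0.25 = 0.5000
φ(d₁) = φ(-0.88) = 0.2709
vega = S·φ(d₁)·√T = 350·0.2709·0.5000 = 47.4075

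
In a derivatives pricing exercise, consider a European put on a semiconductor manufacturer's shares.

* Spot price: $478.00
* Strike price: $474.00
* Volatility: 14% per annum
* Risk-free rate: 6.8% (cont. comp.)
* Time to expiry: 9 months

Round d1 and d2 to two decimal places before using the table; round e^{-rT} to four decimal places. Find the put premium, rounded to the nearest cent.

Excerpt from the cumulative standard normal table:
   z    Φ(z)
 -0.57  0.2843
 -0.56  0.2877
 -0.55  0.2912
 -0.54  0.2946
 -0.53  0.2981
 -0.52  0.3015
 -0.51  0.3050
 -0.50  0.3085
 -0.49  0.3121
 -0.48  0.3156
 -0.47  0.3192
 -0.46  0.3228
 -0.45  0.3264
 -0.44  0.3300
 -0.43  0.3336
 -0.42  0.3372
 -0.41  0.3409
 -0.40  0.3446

$11.07

σ√T = 0.14 × 0.8660 = 0.1212
ln(S/K) + (r + σ²/2)T = ln(478/474) + (0.068 + 0.14²/2)·0.75 = 0.0084 + 0.0584 = 0.0668
d₁ = 0.0668 / 0.1212 = 0.5506 ⇒ 0.55
d₂ = d₁ − σ√T = 0.5506 − 0.1212 = 0.4293 ⇒ 0.43
exp(−rT) = exp(−0.068·0.75) = 0.9503
N(−d₂) = N(-0.43) = 0.3336;  N(−d₁) = N(-0.55) = 0.2912
P = 474·0.9503·0.3336 − 478·0.2912 = 150.2675 − 139.1936 = 11.0739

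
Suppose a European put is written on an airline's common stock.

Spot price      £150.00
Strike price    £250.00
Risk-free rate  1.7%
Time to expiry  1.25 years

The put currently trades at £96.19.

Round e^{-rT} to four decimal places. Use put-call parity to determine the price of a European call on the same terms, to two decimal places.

£1.44

e^(−rT) = e^(−0.017·1.25) = 0.9790
Put-call parity: C − P = S − K·e^(−rT) = 150 − 250·0.9790 = 150 − 244.7500 = -94.7500
C = P + (C − P) = 96.19 + (-94.7500) = 1.4400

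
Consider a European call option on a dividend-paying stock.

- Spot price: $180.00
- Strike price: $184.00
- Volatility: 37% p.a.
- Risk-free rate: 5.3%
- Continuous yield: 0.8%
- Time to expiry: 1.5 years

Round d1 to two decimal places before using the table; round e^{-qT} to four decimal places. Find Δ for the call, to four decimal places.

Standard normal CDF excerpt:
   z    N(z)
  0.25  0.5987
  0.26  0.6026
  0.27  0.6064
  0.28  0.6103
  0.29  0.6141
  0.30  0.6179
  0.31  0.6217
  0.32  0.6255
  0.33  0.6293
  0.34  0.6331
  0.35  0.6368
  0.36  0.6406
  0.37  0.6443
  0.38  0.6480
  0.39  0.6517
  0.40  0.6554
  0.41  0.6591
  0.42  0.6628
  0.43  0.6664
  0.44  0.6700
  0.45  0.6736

σ√T = 0.37·√1.5 = 0.4532
d₁ = [ln(180/184) + (0.053 − 0.008 + 0.37²/2)·1.5] / 0.4532 = [-0.0220 + 0.1702] / 0.4532 = 0.3270 → 0.33
N(d₁) = N(0.33) = 0.6293
Δ_call = exp(−qT)·N(d₁) = 0.9881·0.6293 = 0.6218

0.6218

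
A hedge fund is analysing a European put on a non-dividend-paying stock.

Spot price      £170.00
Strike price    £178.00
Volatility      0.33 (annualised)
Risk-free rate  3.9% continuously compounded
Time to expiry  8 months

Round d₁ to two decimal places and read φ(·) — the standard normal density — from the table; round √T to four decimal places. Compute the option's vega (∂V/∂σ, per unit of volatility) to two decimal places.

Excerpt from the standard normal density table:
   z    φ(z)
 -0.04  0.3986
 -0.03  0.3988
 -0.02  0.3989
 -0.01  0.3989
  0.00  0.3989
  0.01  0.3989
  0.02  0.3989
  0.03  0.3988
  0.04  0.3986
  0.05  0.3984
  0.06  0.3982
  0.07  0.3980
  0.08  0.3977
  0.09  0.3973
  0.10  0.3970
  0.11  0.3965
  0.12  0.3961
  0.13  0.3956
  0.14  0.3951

σ√T = 0.33·√0.6667 = 0.2694
d₁ = [ln(170/178) + (0.039 + ½·0.33²)·0.6667] / (σ√T) = (-0.0460 + 0.0623) / 0.2694 = 0.0606 → 0.06
√T = √0.6667 = 0.8165
φ(d₁) = φ(0.06) = 0.3982
vega = S·φ(d₁)·√T = 170·0.3982·0.8165 = 55.2722

55.27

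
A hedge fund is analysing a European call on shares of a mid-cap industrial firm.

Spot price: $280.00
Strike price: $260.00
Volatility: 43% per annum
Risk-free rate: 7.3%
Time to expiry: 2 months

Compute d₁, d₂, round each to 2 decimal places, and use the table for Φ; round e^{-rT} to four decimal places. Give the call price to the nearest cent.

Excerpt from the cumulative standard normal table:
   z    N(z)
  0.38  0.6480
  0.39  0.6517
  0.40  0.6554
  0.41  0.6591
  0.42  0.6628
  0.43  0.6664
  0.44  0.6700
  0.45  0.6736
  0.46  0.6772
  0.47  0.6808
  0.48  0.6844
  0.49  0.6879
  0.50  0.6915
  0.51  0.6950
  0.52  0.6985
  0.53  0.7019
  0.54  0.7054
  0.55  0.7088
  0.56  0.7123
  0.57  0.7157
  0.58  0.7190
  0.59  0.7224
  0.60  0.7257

$32.98

σ√T = 0.43 × 0.4082 = 0.1755
d₁ = [ln(280/260) + (0.073 + 0.43²/2)·0.1667] / 0.1755 = [0.0741 + 0.0276] / 0.1755 = 0.5792 ⇒ 0.58
d₂ = d₁ − σ√T = 0.5792 − 0.1755 = 0.4037 ⇒ 0.40
exp(−rT) = exp(−0.073·0.1667) = 0.9879
N(d₁) = N(0.58) = 0.7190;  N(d₂) = N(0.40) = 0.6554
C = 280·0.7190 − 260·0.9879·0.6554 = 201.3200 − 168.3421 = 32.9779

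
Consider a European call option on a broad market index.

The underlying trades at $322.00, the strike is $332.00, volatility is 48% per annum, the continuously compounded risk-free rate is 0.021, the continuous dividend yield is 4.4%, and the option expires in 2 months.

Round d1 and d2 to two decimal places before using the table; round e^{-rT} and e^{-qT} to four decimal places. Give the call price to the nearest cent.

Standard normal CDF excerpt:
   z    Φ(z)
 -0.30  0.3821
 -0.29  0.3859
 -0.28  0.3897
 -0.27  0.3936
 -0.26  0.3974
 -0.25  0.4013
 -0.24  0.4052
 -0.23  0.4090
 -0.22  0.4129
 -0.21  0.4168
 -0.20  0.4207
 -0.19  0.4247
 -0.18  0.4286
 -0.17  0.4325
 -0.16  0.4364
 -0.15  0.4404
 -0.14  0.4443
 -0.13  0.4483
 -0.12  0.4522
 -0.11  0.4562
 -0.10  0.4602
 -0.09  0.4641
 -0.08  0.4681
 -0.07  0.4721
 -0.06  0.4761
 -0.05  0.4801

$19.41

T = 0.1667;  σ√T = 0.1960
ln(S/K) + (r − q + σ²/2)T = ln(322/332) + (0.021 − 0.044 + 0.48²/2)·0.1667 = -0.0306 + 0.0154 = -0.0152
d₁ = -0.0152 / 0.1960 = -0.0777 ⇒ -0.08
d₂ = d₁ − σ√T = -0.0777 − 0.1960 = -0.2736 ⇒ -0.27
e^(−qT) = e^(−0.044·0.1667) = 0.9927;  e^(−rT) = e^(−0.021·0.1667) = 0.9965
N(d₁) = N(-0.08) = 0.4681;  N(d₂) = N(-0.27) = 0.3936
C = 322·0.9927·0.4681 − 332·0.9965·0.3936 = 149.6279 − 130.2178 = 19.4100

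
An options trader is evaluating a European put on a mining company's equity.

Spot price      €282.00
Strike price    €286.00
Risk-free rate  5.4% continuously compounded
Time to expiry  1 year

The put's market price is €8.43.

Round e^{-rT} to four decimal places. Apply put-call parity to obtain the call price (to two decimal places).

€19.47

e^(−rT) = e^(−0.054·1) = 0.9474
Put-call parity: C − P = S − K·e^(−rT) = 282 − 286·0.9474 = 282 − 270.9564 = 11.0436
C = P + (C − P) = 8.43 + (11.0436) = 19.4736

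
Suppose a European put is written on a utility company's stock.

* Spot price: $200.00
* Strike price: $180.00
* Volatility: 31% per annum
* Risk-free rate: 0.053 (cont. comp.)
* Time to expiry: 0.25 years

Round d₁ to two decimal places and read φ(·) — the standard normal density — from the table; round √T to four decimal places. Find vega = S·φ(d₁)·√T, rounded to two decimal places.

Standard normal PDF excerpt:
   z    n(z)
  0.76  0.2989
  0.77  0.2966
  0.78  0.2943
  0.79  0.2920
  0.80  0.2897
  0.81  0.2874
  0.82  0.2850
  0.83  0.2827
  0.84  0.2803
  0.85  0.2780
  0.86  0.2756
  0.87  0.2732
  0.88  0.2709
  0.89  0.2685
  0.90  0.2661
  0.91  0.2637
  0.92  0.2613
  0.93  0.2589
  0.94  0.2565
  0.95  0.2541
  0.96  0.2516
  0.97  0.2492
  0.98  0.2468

28.03

σ√T = 0.31·√0.25 = 0.1550
d₁ = [ln(200/180) + (0.053 + 0.31²/2)·0.25] / 0.1550 = [0.1054 + 0.0253] / 0.1550 = 0.8427 ≈ 0.84
√T = √0.25 = 0.5000
φ(d₁) = φ(0.84) = 0.2803
vega = S·φ(d₁)·√T = 200·0.2803·0.5000 = 28.0300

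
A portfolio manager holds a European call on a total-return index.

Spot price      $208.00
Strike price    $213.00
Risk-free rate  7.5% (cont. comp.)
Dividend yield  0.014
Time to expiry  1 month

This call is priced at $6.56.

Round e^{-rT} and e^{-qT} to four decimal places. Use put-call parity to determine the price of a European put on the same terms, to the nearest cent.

$10.49

exp(−qT) = exp(−0.014·0.08333) = 0.9988;  exp(−rT) = exp(−0.075·0.08333) = 0.9938
Put-call parity: C − P = S·e^(−qT) − K·e^(−rT) = 208·0.9988 − 213·0.9938 = 207.7504 − 211.6794 = -3.9290
P = C − (C − P) = 6.56 − (-3.9290) = 10.4890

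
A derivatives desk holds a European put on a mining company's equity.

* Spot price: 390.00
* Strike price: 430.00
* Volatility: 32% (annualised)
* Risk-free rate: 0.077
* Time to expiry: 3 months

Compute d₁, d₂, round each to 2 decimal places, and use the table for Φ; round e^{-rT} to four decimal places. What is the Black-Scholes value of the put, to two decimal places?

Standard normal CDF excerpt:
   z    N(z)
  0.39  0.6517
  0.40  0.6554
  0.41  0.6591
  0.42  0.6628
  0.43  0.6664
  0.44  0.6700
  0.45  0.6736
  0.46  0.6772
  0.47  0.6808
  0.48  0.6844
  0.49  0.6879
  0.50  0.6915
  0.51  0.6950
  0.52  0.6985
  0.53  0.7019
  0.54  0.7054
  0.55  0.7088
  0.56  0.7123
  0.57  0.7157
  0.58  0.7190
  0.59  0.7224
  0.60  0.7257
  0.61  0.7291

44.82

σ√T = 0.32 × 0.5000 = 0.1600
d₁ = [ln(390/430) + (0.077 + ½·0.32²)·0.25] / (σ√T) = (-0.0976 + 0.0321) / 0.1600 = -0.4099 → -0.41
d₂ = -0.4099 − 0.1600 = -0.5699 → -0.57
e^(−rT) = e^(−0.077·0.25) = 0.9809
N(−d₂) = N(0.57) = 0.7157;  N(−d₁) = N(0.41) = 0.6591
P = 430·0.9809·0.7157 − 390·0.6591 = 301.8730 − 257.0490 = 44.8240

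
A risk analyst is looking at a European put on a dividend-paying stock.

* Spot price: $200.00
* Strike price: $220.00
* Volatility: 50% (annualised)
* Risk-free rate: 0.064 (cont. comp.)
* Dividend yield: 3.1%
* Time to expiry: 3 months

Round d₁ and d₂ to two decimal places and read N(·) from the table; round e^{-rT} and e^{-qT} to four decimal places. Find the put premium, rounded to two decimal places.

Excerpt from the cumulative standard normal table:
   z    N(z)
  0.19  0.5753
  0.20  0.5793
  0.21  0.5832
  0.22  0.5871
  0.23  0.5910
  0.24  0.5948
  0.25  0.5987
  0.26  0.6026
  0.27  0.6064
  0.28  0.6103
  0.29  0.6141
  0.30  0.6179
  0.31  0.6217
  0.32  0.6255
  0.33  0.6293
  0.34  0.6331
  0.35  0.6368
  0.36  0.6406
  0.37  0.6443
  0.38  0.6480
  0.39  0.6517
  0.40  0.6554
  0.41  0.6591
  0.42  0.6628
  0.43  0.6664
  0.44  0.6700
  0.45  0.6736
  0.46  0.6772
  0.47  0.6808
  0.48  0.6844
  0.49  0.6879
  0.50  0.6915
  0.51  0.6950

$30.88

σ√T = 0.5 × 0.5000 = 0.2500
d₁ = [ln(200/220) + (0.064 − 0.031 + 0.5²/2)·0.25] / 0.2500 = [-0.0953 + 0.0395] / 0.2500 = -0.2232 ≈ -0.22
d₂ = d₁ − σ√T = -0.2232 − 0.2500 = -0.4732 ≈ -0.47
exp(−qT) = exp(−0.031·0.25) = 0.9923;  exp(−rT) = exp(−0.064·0.25) = 0.9841
N(−d₂) = N(0.47) = 0.6808;  N(−d₁) = N(0.22) = 0.5871
P = 220·0.9841·0.6808 − 200·0.9923·0.5871 = 147.3946 − 116.5159 = 30.8787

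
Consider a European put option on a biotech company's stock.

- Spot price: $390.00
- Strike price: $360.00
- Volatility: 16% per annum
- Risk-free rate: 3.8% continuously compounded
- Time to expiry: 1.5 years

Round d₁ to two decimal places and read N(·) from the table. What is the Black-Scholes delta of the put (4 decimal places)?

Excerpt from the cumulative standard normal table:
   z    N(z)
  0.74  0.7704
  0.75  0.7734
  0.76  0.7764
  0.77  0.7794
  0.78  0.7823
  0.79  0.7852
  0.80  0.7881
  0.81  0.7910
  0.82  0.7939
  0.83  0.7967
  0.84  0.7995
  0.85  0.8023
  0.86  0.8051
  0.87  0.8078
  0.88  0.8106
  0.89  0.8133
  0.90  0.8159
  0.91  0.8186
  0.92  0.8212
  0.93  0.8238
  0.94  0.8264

σ√T = 0.16 × 1.2247 = 0.1960
d₁ = [ln(390/360) + (0.038 + ½·0.16²)·1.5] / (σ√T) = (0.0800 + 0.0762) / 0.1960 = 0.7973 → 0.80
N(d₁) = N(0.80) = 0.7881
Δ_put = N(d₁) − 1 = 0.7881 − 1 = -0.2119

-0.2119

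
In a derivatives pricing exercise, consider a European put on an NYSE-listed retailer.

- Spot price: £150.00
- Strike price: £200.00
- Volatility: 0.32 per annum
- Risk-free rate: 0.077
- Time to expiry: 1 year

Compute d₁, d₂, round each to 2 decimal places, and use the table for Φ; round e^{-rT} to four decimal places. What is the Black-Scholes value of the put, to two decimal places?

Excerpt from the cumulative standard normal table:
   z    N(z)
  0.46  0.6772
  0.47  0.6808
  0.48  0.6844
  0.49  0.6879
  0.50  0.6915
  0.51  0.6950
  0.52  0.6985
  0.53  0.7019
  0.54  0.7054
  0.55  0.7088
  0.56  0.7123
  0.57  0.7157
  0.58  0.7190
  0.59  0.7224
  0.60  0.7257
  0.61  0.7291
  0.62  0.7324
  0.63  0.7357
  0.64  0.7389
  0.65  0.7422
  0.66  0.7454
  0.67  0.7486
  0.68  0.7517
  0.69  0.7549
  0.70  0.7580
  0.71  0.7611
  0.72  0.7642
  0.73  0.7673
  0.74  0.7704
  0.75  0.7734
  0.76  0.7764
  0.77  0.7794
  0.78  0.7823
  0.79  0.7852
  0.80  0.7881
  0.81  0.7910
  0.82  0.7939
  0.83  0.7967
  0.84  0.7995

£43.29

T = 1;  σ√T = 0.3200
ln(S/K) + (r + σ²/2)T = ln(150/200) + (0.077 + 0.32²/2)·1 = -0.2877 + 0.1282 = -0.1595
d₁ = -0.1595 / 0.3200 = -0.4984 which rounds to -0.50
d₂ = d₁ − σ√T = -0.4984 − 0.3200 = -0.8184 which rounds to -0.82
exp(−rT) = exp(−0.077·1) = 0.9259
P = 200·0.9259·N(0.82) − 150·N(0.50) = 200·0.9259·0.7939 − 150·0.6915 = 147.0144 − 103.7250 = 43.2894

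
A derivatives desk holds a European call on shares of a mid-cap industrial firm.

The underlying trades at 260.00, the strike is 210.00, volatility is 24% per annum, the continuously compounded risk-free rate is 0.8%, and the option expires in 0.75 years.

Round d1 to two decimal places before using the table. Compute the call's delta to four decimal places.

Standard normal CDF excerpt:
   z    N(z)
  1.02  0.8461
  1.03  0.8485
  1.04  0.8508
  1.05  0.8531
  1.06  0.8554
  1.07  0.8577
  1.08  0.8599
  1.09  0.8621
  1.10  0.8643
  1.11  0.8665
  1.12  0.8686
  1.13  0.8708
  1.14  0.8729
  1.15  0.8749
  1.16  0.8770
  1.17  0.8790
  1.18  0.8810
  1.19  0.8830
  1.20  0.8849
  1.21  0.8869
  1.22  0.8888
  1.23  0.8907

σ√T = 0.24·√0.75 = 0.2078
d₁ = [ln(260/210) + (0.008 + ½·0.24²)·0.75] / (σ√T) = (0.2136 + 0.0276) / 0.2078 = 1.1603 → 1.16
N(d₁) = N(1.16) = 0.8770
Δ_call = N(d₁) = 0.8770

0.8770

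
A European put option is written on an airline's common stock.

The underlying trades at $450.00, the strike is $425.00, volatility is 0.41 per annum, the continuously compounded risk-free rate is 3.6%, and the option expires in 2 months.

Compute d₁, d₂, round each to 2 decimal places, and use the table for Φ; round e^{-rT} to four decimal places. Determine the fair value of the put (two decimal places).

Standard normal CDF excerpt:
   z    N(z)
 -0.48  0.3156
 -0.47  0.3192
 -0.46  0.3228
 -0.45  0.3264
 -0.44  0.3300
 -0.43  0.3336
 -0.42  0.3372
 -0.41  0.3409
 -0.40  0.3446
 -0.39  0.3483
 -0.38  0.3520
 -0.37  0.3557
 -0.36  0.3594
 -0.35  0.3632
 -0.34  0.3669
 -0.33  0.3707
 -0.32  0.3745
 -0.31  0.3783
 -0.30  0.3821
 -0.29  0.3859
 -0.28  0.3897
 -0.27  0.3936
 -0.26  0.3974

T = 0.1667;  σ√T = 0.1674
d₁ = [ln(450/425) + (0.036 + ½·0.41²)·0.1667] / (σ√T) = (0.0572 + 0.0200) / 0.1674 = 0.4610 which rounds to 0.46
d₂ = 0.4610 − 0.1674 = 0.2936 which rounds to 0.29
exp(−rT) = exp(−0.036·0.1667) = 0.9940
N(−d₂) = N(-0.29) = 0.3859;  N(−d₁) = N(-0.46) = 0.3228
P = 425·0.9940·0.3859 − 450·0.3228 = 163.0235 − 145.2600 = 17.7635

$17.76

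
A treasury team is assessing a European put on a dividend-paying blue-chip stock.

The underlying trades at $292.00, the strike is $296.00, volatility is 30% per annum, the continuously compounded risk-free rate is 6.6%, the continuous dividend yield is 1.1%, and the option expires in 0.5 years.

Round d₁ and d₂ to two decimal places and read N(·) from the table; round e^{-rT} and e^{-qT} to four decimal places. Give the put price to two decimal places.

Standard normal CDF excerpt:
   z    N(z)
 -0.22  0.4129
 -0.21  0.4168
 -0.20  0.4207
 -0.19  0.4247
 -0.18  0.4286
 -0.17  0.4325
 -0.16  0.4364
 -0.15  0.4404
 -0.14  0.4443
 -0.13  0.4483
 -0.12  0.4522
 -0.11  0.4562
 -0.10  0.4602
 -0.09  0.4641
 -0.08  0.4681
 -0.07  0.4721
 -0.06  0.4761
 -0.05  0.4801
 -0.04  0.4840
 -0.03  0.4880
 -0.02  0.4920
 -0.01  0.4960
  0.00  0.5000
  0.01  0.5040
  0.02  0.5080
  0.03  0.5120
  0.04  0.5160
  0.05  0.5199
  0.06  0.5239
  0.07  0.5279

$22.18

σ√T = 0.3 × 0.7071 = 0.2121
d₁ = [ln(292/296) + (0.066 − 0.011 + 0.3²/2)·0.5] / 0.2121 = [-0.0136 + 0.0500] / 0.2121 = 0.1716 ⇒ 0.17
d₂ = d₁ − σ√T = 0.1716 − 0.2121 = -0.0406 ⇒ -0.04
e^(−qT) = e^(−0.011·0.5) = 0.9945;  e^(−rT) = e^(−0.066·0.5) = 0.9675
P = 296·0.9675·N(0.04) − 292·0.9945·N(-0.17) = 296·0.9675·0.5160 − 292·0.9945·0.4325 = 147.7721 − 125.5954 = 22.1767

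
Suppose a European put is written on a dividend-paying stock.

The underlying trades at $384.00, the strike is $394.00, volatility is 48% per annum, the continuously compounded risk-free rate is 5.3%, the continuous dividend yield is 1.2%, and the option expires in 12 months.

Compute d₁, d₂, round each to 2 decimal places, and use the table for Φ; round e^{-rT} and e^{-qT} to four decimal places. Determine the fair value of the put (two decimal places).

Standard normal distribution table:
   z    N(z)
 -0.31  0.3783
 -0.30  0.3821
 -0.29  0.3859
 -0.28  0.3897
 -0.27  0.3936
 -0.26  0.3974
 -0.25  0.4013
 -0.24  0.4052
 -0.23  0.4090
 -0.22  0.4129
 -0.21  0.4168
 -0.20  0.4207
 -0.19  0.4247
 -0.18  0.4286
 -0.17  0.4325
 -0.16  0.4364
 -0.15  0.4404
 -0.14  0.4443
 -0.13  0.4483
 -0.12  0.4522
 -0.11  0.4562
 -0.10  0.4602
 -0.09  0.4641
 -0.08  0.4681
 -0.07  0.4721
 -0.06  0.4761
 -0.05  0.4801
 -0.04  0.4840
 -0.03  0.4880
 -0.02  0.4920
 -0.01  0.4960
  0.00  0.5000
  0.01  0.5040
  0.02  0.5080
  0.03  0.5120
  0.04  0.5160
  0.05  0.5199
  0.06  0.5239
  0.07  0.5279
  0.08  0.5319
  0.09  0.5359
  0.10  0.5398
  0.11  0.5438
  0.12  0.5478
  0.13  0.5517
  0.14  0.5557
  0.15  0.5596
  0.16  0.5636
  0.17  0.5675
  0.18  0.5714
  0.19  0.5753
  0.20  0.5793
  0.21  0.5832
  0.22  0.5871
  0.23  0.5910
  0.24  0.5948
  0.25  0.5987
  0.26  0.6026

T = 1;  σ√T = 0.4800
d₁ = [ln(384/394) + (0.053 − 0.012 + 0.48²/2)·1] / 0.4800 = [-0.0257 + 0.1562] / 0.4800 = 0.2719 → 0.27
d₂ = d₁ − σ√T = 0.2719 − 0.4800 = -0.2081 → -0.21
exp(−qT) = exp(−0.012·1) = 0.9881;  exp(−rT) = exp(−0.053·1) = 0.9484
P = 394·0.9484·N(0.21) − 384·0.9881·N(-0.27) = 394·0.9484·0.5832 − 384·0.9881·0.3936 = 217.9241 − 149.3438 = 68.5803

$68.58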